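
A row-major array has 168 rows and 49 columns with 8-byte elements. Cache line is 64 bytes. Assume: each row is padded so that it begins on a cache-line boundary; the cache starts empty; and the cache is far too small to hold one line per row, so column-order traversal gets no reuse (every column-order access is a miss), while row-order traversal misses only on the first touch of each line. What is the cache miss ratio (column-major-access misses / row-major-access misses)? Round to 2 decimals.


Each row occupies 49 * 8 = 392 bytes and starts on a line boundary, so it spans ceil(392 / 64) = 7 cache lines.
Row-major traversal misses (one per line touched): 168 * ceil(49 * 8 / 64) = 1176
Column-major traversal misses (no reuse, every access misses): 168 * 49 = 8232
Ratio = 8232 / 1176 = 7.0

7.0


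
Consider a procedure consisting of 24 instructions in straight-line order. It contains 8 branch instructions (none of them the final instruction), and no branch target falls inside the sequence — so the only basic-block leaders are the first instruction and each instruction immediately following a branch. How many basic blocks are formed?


With no in-sequence branch targets, the leaders are the first instruction plus the instruction after each branch.
Number of basic blocks = branches + 1
= 8 + 1 = 9

9


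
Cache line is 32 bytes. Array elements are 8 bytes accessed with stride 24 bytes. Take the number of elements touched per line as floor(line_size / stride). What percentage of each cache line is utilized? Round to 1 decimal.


Elements per cache line = floor(32 / 24) = 1
Bytes used = 1 * 8 = 8
Utilization = 8 / 32 * 100 = 25.0%

25.0


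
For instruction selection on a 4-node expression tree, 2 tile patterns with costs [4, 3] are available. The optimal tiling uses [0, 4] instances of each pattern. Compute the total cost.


Total cost = sum(count_i * cost_i)
= 0*4 + 4*3
= 12

12


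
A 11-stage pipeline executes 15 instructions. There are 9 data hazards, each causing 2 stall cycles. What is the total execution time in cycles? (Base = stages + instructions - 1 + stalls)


Base cycles = 11 + 15 - 1 = 25
Total stalls = 9 * 2 = 18
Total = 25 + 18 = 43

43


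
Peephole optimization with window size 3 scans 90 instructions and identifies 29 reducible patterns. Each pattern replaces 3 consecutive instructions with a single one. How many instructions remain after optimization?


Each match removes 2 instructions.
Total removed = 29 * 2 = 58
Remaining = 90 - 58 = 32

32


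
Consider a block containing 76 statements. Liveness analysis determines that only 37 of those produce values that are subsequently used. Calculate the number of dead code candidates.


Dead code = total statements - live definitions
= 76 - 37 = 39

39


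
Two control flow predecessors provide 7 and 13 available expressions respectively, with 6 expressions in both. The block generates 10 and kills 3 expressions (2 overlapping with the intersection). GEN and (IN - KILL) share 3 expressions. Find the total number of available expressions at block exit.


IN = intersection of predecessors = 6
IN - KILL = 6 - 2 = 4
|OUT| = |GEN| + |IN - KILL| - |GEN ∩ (IN - KILL)| = 10 + 4 - 3 = 11

11


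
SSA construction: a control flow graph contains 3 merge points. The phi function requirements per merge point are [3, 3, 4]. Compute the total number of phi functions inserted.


Total phi functions = sum of phi functions at each join node
= 3 + 3 + 4 = 10

10


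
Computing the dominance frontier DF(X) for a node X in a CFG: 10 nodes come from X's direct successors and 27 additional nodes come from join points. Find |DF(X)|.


DF(X) = direct successor contributions + join point contributions
= 10 + 27 = 37

37


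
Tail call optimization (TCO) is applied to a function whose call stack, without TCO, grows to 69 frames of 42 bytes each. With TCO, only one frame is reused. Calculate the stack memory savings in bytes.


Without TCO: 69 * 42 = 2898 bytes
With TCO: reuse 1 frame = 42 bytes
Savings = 2898 - 42 = 2856

2856


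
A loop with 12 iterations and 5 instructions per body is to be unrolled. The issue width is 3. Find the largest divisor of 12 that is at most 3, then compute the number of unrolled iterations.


Largest divisor of 12 <= 3 is 3
New iterations = 12 / 3 = 4

4


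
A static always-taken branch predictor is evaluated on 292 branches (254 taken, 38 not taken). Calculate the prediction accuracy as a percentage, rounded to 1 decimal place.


Predictor: always-taken
Correct predictions = 254
Accuracy = 254 / 292 * 100 = 87.0%

87.0


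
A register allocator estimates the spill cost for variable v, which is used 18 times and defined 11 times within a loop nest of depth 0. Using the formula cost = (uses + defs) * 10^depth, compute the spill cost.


uses + defs = 18 + 11 = 29
10^0 = 1
Spill cost = 29 * 1 = 29

29


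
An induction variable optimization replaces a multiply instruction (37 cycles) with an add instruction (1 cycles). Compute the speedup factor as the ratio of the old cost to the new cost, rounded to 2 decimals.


Ratio = mult_cost / add_cost = 37 / 1 = 37.0

37.0


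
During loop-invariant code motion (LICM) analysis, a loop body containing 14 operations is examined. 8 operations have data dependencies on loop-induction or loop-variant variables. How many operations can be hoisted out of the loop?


Invariant candidates = total - loop-dependent
= 14 - 8 = 6

6


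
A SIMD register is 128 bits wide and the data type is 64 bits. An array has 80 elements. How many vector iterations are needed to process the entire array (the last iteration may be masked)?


Width = 128 / 64 = 2 elements per vector op
Iterations = ceil(80 / 2) = 40

40


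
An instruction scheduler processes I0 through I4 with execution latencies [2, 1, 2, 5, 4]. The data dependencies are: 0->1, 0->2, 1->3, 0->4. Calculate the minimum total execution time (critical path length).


Compute longest path through dependency graph: dist(Ik) = max over predecessors of dist + latency(Ik).
dist(I0) = latency 2 = 2
dist(I1) = dist(I0) + 1 = 2 + 1 = 3
dist(I2) = dist(I0) + 2 = 2 + 2 = 4
dist(I3) = dist(I1) + 5 = 3 + 5 = 8
dist(I4) = dist(I0) + 4 = 2 + 4 = 6
Critical path = max dist = 8

8


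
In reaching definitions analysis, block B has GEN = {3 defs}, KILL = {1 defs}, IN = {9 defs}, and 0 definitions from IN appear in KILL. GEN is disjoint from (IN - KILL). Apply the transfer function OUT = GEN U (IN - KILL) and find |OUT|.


IN - KILL: 9 - 0 = 9 surviving definitions
OUT = GEN + surviving = 3 + 9 = 12

12


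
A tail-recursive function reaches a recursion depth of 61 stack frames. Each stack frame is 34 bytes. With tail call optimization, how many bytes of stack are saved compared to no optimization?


Without TCO: 61 * 34 = 2074 bytes
With TCO: reuse 1 frame = 34 bytes
Savings = 2074 - 34 = 2040

2040


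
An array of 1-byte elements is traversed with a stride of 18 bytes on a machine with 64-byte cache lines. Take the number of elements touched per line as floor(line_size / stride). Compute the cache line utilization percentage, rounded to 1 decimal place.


Elements per cache line = floor(64 / 18) = 3
Bytes used = 3 * 1 = 3
Utilization = 3 / 64 * 100 = 4.7%

4.7


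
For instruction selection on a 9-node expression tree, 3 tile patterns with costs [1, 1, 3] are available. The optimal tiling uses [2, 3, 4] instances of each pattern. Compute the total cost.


Total cost = sum(count_i * cost_i)
= 2*1 + 3*1 + 4*3
= 17

17


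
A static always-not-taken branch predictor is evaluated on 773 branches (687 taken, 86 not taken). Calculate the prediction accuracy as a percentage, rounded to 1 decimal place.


Predictor: always-not-taken
Correct predictions = 86
Accuracy = 86 / 773 * 100 = 11.1%

11.1


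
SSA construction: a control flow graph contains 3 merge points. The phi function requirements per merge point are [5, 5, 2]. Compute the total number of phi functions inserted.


Total phi functions = sum of phi functions at each join node
= 5 + 5 + 2 = 12

12


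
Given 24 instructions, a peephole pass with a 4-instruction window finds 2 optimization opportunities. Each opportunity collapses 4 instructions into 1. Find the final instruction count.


Each match removes 3 instructions.
Total removed = 2 * 3 = 6
Remaining = 24 - 6 = 18

18


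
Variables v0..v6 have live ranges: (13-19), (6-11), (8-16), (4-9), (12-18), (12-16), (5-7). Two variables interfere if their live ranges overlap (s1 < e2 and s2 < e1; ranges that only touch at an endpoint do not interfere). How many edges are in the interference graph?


Check all pairs for overlapping intervals.
Two intervals (s1,e1) and (s2,e2) overlap if s1 < e2 and s2 < e1.
v0 (13-19) vs v1..v6: overlaps v2, v4, v5 -> 3
v1 (6-11) vs v2..v6: overlaps v2, v3, v6 -> 3
v2 (8-16) vs v3..v6: overlaps v3, v4, v5 -> 3
v3 (4-9) vs v4..v6: overlaps v6 -> 1
v4 (12-18) vs v5..v6: overlaps v5 -> 1
v5 (12-16) vs v6: overlaps none -> 0
Total overlapping pairs = 3 + 3 + 3 + 1 + 1 + 0 = 11

11


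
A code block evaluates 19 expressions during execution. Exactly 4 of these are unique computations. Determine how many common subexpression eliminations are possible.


CSE count = total expressions - unique expressions
= 19 - 4 = 15

15


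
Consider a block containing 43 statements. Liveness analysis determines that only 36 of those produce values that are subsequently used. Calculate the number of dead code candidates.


Dead code = total statements - live definitions
= 43 - 36 = 7

7


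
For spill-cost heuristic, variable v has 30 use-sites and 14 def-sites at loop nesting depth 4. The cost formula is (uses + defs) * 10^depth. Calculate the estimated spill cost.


uses + defs = 30 + 14 = 44
10^4 = 10000
Spill cost = 44 * 10000 = 440000

440000


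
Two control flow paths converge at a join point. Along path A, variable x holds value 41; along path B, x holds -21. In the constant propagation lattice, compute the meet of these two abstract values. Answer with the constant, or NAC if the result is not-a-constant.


Meet operation: if both paths give the same constant, result is that constant; if they differ, result is NAC (not-a-constant).
Path A: 41, Path B: -21 -> differ
Result: not-a-constant -> NAC

NAC


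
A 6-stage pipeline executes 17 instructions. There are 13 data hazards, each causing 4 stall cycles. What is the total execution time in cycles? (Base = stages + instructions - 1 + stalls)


Base cycles = 6 + 17 - 1 = 22
Total stalls = 13 * 4 = 52
Total = 22 + 52 = 74

74


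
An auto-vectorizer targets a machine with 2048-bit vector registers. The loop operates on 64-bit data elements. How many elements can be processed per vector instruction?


Width = SIMD bits / data type bits
= 2048 / 64 = 32

32


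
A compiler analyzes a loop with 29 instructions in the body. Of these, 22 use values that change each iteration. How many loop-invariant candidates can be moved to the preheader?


Invariant candidates = total - loop-dependent
= 29 - 22 = 7

7


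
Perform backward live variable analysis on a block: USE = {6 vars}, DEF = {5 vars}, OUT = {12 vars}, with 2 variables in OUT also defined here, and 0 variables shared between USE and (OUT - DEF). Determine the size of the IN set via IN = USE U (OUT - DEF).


OUT - DEF: 12 - 2 = 10
|IN| = |USE| + |OUT - DEF| - |USE ∩ (OUT - DEF)| = 6 + 10 - 0 = 16

16


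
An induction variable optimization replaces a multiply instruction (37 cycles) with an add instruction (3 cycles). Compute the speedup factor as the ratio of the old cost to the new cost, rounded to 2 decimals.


Ratio = mult_cost / add_cost = 37 / 3 = 12.33

12.33


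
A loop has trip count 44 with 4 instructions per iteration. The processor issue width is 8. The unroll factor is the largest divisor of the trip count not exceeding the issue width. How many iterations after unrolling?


Largest divisor of 44 <= 8 is 4
New iterations = 44 / 4 = 11

11


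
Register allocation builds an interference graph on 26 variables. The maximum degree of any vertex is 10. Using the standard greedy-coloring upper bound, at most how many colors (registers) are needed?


Greedy coloring never needs more than (max_degree + 1) colors: when coloring a vertex, at most max_degree neighbors are already colored.
Upper bound = 10 + 1 = 11

11


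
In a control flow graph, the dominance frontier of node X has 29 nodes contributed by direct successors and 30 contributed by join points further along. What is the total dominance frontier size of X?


DF(X) = direct successor contributions + join point contributions
= 29 + 30 = 59

59


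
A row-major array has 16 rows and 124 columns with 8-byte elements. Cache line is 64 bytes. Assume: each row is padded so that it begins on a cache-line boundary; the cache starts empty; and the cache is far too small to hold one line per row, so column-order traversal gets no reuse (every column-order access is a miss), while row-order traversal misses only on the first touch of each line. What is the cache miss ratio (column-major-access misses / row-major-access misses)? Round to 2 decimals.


Each row occupies 124 * 8 = 992 bytes and starts on a line boundary, so it spans ceil(992 / 64) = 16 cache lines.
Row-major traversal misses (one per line touched): 16 * ceil(124 * 8 / 64) = 256
Column-major traversal misses (no reuse, every access misses): 16 * 124 = 1984
Ratio = 1984 / 256 = 7.75

7.75


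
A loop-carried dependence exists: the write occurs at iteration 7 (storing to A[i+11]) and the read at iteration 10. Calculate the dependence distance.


Distance = read iteration - write iteration
= 10 - 7 = 3

3


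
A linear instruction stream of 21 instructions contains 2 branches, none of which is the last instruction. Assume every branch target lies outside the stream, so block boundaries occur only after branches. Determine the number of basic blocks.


With no in-sequence branch targets, the leaders are the first instruction plus the instruction after each branch.
Number of basic blocks = branches + 1
= 2 + 1 = 3

3


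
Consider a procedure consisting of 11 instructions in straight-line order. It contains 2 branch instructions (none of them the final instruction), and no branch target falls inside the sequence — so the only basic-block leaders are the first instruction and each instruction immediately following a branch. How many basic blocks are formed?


With no in-sequence branch targets, the leaders are the first instruction plus the instruction after each branch.
Number of basic blocks = branches + 1
= 2 + 1 = 3

3


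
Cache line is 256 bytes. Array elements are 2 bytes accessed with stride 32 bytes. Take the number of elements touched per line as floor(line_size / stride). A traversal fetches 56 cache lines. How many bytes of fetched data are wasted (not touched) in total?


Elements per line = floor(256 / 32) = 8
Bytes used per line = 8 * 2 = 16
Wasted per line = 256 - 16 = 240
Total wasted = 240 * 56 = 13440

13440


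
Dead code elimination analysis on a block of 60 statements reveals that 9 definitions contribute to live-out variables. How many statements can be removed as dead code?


Dead code = total statements - live definitions
= 60 - 9 = 51

51


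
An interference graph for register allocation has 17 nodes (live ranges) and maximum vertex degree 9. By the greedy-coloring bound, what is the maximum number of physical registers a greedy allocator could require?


Greedy coloring never needs more than (max_degree + 1) colors: when coloring a vertex, at most max_degree neighbors are already colored.
Upper bound = 9 + 1 = 10

10


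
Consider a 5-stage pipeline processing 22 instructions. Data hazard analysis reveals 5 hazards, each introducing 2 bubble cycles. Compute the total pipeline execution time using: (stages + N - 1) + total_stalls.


Base cycles = 5 + 22 - 1 = 26
Total stalls = 5 * 2 = 10
Total = 26 + 10 = 36

36


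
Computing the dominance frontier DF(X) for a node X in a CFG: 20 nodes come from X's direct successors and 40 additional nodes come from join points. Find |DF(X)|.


DF(X) = direct successor contributions + join point contributions
= 20 + 40 = 60

60


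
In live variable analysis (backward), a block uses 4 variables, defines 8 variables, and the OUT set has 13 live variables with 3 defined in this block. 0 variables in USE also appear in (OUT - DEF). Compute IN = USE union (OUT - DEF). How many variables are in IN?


OUT - DEF: 13 - 3 = 10
|IN| = |USE| + |OUT - DEF| - |USE ∩ (OUT - DEF)| = 4 + 10 - 0 = 14

14


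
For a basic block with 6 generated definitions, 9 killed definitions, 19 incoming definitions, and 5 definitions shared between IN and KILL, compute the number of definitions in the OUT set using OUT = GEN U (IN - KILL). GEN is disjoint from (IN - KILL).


IN - KILL: 19 - 5 = 14 surviving definitions
OUT = GEN + surviving = 6 + 14 = 20

20


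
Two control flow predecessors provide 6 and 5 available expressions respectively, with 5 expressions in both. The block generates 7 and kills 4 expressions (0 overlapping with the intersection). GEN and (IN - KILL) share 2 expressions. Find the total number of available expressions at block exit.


IN = intersection of predecessors = 5
IN - KILL = 5 - 0 = 5
|OUT| = |GEN| + |IN - KILL| - |GEN ∩ (IN - KILL)| = 7 + 5 - 2 = 10

10


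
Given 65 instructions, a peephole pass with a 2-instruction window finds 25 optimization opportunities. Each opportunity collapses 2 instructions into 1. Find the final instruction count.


Each match removes 1 instructions.
Total removed = 25 * 1 = 25
Remaining = 65 - 25 = 40

40


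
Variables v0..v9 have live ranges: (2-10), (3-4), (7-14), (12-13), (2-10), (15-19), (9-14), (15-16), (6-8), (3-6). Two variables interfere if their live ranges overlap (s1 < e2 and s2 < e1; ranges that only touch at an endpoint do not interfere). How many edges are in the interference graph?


Check all pairs for overlapping intervals.
Two intervals (s1,e1) and (s2,e2) overlap if s1 < e2 and s2 < e1.
v0 (2-10) vs v1..v9: overlaps v1, v2, v4, v6, v8, v9 -> 6
v1 (3-4) vs v2..v9: overlaps v4, v9 -> 2
v2 (7-14) vs v3..v9: overlaps v3, v4, v6, v8 -> 4
v3 (12-13) vs v4..v9: overlaps v6 -> 1
v4 (2-10) vs v5..v9: overlaps v6, v8, v9 -> 3
v5 (15-19) vs v6..v9: overlaps v7 -> 1
v6 (9-14) vs v7..v9: overlaps none -> 0
v7 (15-16) vs v8..v9: overlaps none -> 0
v8 (6-8) vs v9: overlaps none -> 0
Total overlapping pairs = 6 + 2 + 4 + 1 + 3 + 1 + 0 + 0 + 0 = 17

17


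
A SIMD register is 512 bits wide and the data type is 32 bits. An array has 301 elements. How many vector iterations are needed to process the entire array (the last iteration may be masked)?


Width = 512 / 32 = 16 elements per vector op
Iterations = ceil(301 / 16) = 19

19


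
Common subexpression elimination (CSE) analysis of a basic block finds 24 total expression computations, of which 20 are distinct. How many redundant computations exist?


CSE count = total expressions - unique expressions
= 24 - 20 = 4

4


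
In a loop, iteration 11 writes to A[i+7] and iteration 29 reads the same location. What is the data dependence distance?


Distance = read iteration - write iteration
= 29 - 11 = 18

18


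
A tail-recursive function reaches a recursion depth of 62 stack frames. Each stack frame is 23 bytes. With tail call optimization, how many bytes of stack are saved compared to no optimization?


Without TCO: 62 * 23 = 1426 bytes
With TCO: reuse 1 frame = 23 bytes
Savings = 1426 - 23 = 1403

1403


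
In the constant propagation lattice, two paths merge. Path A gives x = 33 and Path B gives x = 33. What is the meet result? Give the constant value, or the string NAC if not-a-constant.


Meet operation: if both paths give the same constant, result is that constant; if they differ, result is NAC (not-a-constant).
Path A: 33, Path B: 33 -> equal
Result: constant -> 33

33


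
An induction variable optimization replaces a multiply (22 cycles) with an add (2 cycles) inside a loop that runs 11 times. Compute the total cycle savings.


Per-iteration saving = 22 - 2 = 20
Total saved = 11 * 20 = 220

220


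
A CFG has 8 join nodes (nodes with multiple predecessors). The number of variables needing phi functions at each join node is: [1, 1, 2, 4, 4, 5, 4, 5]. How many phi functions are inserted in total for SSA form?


Total phi functions = sum of phi functions at each join node
= 1 + 1 + 2 + 4 + 4 + 5 + 4 + 5 = 26

26


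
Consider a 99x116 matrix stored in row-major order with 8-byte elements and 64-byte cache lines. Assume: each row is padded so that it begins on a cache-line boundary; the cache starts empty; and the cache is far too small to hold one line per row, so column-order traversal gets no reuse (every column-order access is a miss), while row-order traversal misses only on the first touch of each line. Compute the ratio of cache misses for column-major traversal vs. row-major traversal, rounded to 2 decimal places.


Each row occupies 116 * 8 = 928 bytes and starts on a line boundary, so it spans ceil(928 / 64) = 15 cache lines.
Row-major traversal misses (one per line touched): 99 * ceil(116 * 8 / 64) = 1485
Column-major traversal misses (no reuse, every access misses): 99 * 116 = 11484
Ratio = 11484 / 1485 = 7.73

7.73


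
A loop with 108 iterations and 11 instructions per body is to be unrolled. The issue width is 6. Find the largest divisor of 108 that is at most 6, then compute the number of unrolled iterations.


Largest divisor of 108 <= 6 is 6
New iterations = 108 / 6 = 18

18


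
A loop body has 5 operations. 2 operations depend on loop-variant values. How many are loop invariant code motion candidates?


Invariant candidates = total - loop-dependent
= 5 - 2 = 3

3


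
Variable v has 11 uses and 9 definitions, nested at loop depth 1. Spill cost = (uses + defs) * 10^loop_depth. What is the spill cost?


uses + defs = 11 + 9 = 20
10^1 = 10
Spill cost = 20 * 10 = 200

200


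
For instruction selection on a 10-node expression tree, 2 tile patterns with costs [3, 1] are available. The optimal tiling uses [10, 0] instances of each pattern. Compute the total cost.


Total cost = sum(count_i * cost_i)
= 10*3 + 0*1
= 30

30


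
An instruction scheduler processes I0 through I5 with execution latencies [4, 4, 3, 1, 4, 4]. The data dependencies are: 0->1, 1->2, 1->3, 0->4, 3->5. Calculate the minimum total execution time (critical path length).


Compute longest path through dependency graph: dist(Ik) = max over predecessors of dist + latency(Ik).
dist(I0) = latency 4 = 4
dist(I1) = dist(I0) + 4 = 4 + 4 = 8
dist(I2) = dist(I1) + 3 = 8 + 3 = 11
dist(I3) = dist(I1) + 1 = 8 + 1 = 9
dist(I4) = dist(I0) + 4 = 4 + 4 = 8
dist(I5) = dist(I3) + 4 = 9 + 4 = 13
Critical path = max dist = 13

13


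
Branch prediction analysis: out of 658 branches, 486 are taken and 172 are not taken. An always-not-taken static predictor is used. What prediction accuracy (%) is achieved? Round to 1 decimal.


Predictor: always-not-taken
Correct predictions = 172
Accuracy = 172 / 658 * 100 = 26.1%

26.1


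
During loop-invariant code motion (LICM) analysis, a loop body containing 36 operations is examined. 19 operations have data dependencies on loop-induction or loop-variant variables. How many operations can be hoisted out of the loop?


Invariant candidates = total - loop-dependent
= 36 - 19 = 17

17


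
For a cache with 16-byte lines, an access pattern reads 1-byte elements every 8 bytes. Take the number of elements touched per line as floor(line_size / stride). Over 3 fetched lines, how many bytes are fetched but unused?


Elements per line = floor(16 / 8) = 2
Bytes used per line = 2 * 1 = 2
Wasted per line = 16 - 2 = 14
Total wasted = 14 * 3 = 42

42


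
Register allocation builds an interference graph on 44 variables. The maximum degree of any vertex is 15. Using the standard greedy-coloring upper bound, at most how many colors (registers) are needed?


Greedy coloring never needs more than (max_degree + 1) colors: when coloring a vertex, at most max_degree neighbors are already colored.
Upper bound = 15 + 1 = 16

16


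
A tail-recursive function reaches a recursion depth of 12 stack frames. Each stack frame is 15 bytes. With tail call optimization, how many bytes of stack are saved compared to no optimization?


Without TCO: 12 * 15 = 180 bytes
With TCO: reuse 1 frame = 15 bytes
Savings = 180 - 15 = 165

165


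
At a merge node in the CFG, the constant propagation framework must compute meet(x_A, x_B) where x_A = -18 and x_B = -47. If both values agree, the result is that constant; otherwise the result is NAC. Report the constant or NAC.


Meet operation: if both paths give the same constant, result is that constant; if they differ, result is NAC (not-a-constant).
Path A: -18, Path B: -47 -> differ
Result: not-a-constant -> NAC

NAC


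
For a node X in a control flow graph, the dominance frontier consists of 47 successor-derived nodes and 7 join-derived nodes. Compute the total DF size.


DF(X) = direct successor contributions + join point contributions
= 47 + 7 = 54

54


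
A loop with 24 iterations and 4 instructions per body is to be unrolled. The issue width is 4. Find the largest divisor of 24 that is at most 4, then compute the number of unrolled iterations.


Largest divisor of 24 <= 4 is 4
New iterations = 24 / 4 = 6

6


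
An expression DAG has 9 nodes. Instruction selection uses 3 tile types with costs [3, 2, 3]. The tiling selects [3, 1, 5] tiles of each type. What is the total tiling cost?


Total cost = sum(count_i * cost_i)
= 3*3 + 1*2 + 5*3
= 26

26


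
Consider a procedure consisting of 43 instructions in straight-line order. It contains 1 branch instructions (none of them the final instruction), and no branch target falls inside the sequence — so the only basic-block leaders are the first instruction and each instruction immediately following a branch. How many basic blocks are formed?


With no in-sequence branch targets, the leaders are the first instruction plus the instruction after each branch.
Number of basic blocks = branches + 1
= 1 + 1 = 2

2


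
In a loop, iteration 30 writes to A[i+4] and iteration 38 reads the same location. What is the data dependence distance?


Distance = read iteration - write iteration
= 38 - 30 = 8

8


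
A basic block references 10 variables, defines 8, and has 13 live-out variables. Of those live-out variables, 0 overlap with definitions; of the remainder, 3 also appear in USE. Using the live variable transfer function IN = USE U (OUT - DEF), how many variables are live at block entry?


OUT - DEF: 13 - 0 = 13
|IN| = |USE| + |OUT - DEF| - |USE ∩ (OUT - DEF)| = 10 + 13 - 3 = 20

20


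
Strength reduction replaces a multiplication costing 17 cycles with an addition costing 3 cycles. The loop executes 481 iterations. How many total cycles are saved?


Per-iteration saving = 17 - 3 = 14
Total saved = 481 * 14 = 6734

6734


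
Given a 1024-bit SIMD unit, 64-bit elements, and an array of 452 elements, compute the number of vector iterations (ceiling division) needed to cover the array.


Width = 1024 / 64 = 16 elements per vector op
Iterations = ceil(452 / 16) = 29

29


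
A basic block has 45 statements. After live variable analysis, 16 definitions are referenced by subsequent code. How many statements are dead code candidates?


Dead code = total statements - live definitions
= 45 - 16 = 29

29


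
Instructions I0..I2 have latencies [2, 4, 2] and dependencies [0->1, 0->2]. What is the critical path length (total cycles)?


Compute longest path through dependency graph: dist(Ik) = max over predecessors of dist + latency(Ik).
dist(I0) = latency 2 = 2
dist(I1) = dist(I0) + 4 = 2 + 4 = 6
dist(I2) = dist(I0) + 2 = 2 + 2 = 4
Critical path = max dist = 6

6


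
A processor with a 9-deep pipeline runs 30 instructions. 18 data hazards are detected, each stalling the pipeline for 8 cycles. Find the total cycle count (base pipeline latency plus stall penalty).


Base cycles = 9 + 30 - 1 = 38
Total stalls = 18 * 8 = 144
Total = 38 + 144 = 182

182


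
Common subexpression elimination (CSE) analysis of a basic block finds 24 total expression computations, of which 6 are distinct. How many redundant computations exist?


CSE count = total expressions - unique expressions
= 24 - 6 = 18

18


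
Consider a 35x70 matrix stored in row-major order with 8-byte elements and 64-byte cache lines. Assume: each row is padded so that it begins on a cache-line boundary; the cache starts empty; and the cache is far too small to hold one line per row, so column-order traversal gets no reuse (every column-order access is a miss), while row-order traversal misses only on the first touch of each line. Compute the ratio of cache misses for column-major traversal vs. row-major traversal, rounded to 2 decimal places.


Each row occupies 70 * 8 = 560 bytes and starts on a line boundary, so it spans ceil(560 / 64) = 9 cache lines.
Row-major traversal misses (one per line touched): 35 * ceil(70 * 8 / 64) = 315
Column-major traversal misses (no reuse, every access misses): 35 * 70 = 2450
Ratio = 2450 / 315 = 7.78

7.78


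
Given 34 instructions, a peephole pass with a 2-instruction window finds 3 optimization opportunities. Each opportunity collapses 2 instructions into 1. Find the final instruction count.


Each match removes 1 instructions.
Total removed = 3 * 1 = 3
Remaining = 34 - 3 = 31

31


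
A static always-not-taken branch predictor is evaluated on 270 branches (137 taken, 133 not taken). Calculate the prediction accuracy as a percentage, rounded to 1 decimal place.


Predictor: always-not-taken
Correct predictions = 133
Accuracy = 133 / 270 * 100 = 49.3%

49.3


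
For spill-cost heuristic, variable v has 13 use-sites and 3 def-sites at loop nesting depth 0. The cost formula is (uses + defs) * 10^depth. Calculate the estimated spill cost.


uses + defs = 13 + 3 = 16
10^0 = 1
Spill cost = 16 * 1 = 16

16


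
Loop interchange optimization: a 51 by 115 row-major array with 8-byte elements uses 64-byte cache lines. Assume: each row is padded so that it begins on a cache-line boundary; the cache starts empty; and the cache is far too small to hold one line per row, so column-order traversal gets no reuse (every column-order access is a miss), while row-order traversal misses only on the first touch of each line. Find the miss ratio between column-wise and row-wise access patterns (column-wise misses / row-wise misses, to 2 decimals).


Each row occupies 115 * 8 = 920 bytes and starts on a line boundary, so it spans ceil(920 / 64) = 15 cache lines.
Row-major traversal misses (one per line touched): 51 * ceil(115 * 8 / 64) = 765
Column-major traversal misses (no reuse, every access misses): 51 * 115 = 5865
Ratio = 5865 / 765 = 7.67

7.67


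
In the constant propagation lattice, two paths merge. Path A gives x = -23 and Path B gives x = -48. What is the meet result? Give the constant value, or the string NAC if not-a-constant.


Meet operation: if both paths give the same constant, result is that constant; if they differ, result is NAC (not-a-constant).
Path A: -23, Path B: -48 -> differ
Result: not-a-constant -> NAC

NAC


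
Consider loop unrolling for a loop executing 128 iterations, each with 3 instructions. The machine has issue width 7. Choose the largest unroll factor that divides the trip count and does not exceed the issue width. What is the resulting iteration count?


Largest divisor of 128 <= 7 is 4
New iterations = 128 / 4 = 32

32


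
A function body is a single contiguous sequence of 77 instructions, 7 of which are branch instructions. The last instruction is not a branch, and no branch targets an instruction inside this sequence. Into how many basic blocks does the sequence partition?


With no in-sequence branch targets, the leaders are the first instruction plus the instruction after each branch.
Number of basic blocks = branches + 1
= 7 + 1 = 8

8


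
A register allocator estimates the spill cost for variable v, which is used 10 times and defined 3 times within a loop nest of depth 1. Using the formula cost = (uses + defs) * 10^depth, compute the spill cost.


uses + defs = 10 + 3 = 13
10^1 = 10
Spill cost = 13 * 10 = 130

130


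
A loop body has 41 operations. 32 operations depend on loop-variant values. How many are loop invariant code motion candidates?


Invariant candidates = total - loop-dependent
= 41 - 32 = 9

9


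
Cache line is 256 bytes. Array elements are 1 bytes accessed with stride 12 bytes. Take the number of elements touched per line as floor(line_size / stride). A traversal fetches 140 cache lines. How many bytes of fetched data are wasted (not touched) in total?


Elements per line = floor(256 / 12) = 21
Bytes used per line = 21 * 1 = 21
Wasted per line = 256 - 21 = 235
Total wasted = 235 * 140 = 32900

32900


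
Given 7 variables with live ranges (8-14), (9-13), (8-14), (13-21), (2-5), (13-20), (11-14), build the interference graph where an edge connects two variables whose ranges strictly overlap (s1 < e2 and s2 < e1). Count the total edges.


Check all pairs for overlapping intervals.
Two intervals (s1,e1) and (s2,e2) overlap if s1 < e2 and s2 < e1.
v0 (8-14) vs v1..v6: overlaps v1, v2, v3, v5, v6 -> 5
v1 (9-13) vs v2..v6: overlaps v2, v6 -> 2
v2 (8-14) vs v3..v6: overlaps v3, v5, v6 -> 3
v3 (13-21) vs v4..v6: overlaps v5, v6 -> 2
v4 (2-5) vs v5..v6: overlaps none -> 0
v5 (13-20) vs v6: overlaps v6 -> 1
Total overlapping pairs = 5 + 2 + 3 + 2 + 0 + 1 = 13

13


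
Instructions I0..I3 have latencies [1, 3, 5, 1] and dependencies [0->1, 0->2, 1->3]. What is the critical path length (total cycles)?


Compute longest path through dependency graph: dist(Ik) = max over predecessors of dist + latency(Ik).
dist(I0) = latency 1 = 1
dist(I1) = dist(I0) + 3 = 1 + 3 = 4
dist(I2) = dist(I0) + 5 = 1 + 5 = 6
dist(I3) = dist(I1) + 1 = 4 + 1 = 5
Critical path = max dist = 6

6


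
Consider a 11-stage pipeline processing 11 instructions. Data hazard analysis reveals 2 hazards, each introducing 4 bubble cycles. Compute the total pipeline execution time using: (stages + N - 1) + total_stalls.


Base cycles = 11 + 11 - 1 = 21
Total stalls = 2 * 4 = 8
Total = 21 + 8 = 29

29


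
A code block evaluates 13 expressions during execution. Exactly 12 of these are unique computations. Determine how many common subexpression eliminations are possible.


CSE count = total expressions - unique expressions
= 13 - 12 = 1

1


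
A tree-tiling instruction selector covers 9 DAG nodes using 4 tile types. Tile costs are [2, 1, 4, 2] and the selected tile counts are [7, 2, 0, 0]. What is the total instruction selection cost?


Total cost = sum(count_i * cost_i)
= 7*2 + 2*1 + 0*4 + 0*2
= 16

16


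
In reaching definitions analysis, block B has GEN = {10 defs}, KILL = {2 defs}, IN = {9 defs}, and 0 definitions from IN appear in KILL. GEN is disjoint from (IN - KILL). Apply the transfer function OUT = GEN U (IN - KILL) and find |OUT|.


IN - KILL: 9 - 0 = 9 surviving definitions
OUT = GEN + surviving = 10 + 9 = 19

19


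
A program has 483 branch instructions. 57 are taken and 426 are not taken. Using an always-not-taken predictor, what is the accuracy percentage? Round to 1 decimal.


Predictor: always-not-taken
Correct predictions = 426
Accuracy = 426 / 483 * 100 = 88.2%

88.2


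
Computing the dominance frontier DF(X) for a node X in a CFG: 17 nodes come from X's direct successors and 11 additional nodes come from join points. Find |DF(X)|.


DF(X) = direct successor contributions + join point contributions
= 17 + 11 = 28

28


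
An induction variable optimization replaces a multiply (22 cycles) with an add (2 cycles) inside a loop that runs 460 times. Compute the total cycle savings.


Per-iteration saving = 22 - 2 = 20
Total saved = 460 * 20 = 9200

9200


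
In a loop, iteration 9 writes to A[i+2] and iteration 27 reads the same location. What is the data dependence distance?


Distance = read iteration - write iteration
= 27 - 9 = 18

18


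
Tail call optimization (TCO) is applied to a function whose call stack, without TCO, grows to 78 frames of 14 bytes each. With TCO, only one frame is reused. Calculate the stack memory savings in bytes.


Without TCO: 78 * 14 = 1092 bytes
With TCO: reuse 1 frame = 14 bytes
Savings = 1092 - 14 = 1078

1078


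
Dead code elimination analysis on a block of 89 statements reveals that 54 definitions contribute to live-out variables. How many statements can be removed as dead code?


Dead code = total statements - live definitions
= 89 - 54 = 35

35


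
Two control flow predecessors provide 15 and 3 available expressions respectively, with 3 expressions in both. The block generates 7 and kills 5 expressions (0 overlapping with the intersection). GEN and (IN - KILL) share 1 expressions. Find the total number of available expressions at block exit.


IN = intersection of predecessors = 3
IN - KILL = 3 - 0 = 3
|OUT| = |GEN| + |IN - KILL| - |GEN ∩ (IN - KILL)| = 7 + 3 - 1 = 9

9


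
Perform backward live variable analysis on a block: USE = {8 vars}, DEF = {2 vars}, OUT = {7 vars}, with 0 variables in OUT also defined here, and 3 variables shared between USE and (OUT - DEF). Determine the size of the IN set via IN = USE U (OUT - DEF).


OUT - DEF: 7 - 0 = 7
|IN| = |USE| + |OUT - DEF| - |USE ∩ (OUT - DEF)| = 8 + 7 - 3 = 12

12


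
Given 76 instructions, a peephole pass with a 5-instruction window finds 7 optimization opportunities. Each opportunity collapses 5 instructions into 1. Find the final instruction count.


Each match removes 4 instructions.
Total removed = 7 * 4 = 28
Remaining = 76 - 28 = 48

48


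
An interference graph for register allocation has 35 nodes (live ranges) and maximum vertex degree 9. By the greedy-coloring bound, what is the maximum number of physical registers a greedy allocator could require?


Greedy coloring never needs more than (max_degree + 1) colors: when coloring a vertex, at most max_degree neighbors are already colored.
Upper bound = 9 + 1 = 10

10


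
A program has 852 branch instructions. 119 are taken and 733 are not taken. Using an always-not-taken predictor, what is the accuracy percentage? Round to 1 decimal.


Predictor: always-not-taken
Correct predictions = 733
Accuracy = 733 / 852 * 100 = 86.0%

86.0


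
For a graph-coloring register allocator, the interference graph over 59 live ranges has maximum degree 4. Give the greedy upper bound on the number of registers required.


Greedy coloring never needs more than (max_degree + 1) colors: when coloring a vertex, at most max_degree neighbors are already colored.
Upper bound = 4 + 1 = 5

5


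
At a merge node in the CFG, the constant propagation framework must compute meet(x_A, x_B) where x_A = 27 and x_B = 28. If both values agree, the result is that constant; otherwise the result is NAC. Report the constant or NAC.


Meet operation: if both paths give the same constant, result is that constant; if they differ, result is NAC (not-a-constant).
Path A: 27, Path B: 28 -> differ
Result: not-a-constant -> NAC

NAC


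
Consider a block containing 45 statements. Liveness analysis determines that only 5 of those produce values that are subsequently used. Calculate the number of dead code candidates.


Dead code = total statements - live definitions
= 45 - 5 = 40

40


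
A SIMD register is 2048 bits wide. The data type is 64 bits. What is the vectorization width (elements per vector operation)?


Width = SIMD bits / data type bits
= 2048 / 64 = 32

32
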